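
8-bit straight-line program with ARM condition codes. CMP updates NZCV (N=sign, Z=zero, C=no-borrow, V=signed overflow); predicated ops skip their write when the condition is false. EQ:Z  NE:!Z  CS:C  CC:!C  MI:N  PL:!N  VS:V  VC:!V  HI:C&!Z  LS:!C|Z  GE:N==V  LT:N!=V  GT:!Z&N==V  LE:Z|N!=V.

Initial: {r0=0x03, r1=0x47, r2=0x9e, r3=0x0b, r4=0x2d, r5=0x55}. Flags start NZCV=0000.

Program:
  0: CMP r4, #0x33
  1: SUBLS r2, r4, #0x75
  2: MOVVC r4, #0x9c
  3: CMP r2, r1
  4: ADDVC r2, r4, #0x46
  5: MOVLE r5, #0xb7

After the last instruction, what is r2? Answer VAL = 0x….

[0] flags=1000 → (cmp)
[1] flags=1000 LS?T → r2=0xb8
[2] flags=1000 VC?T → r4=0x9c
[3] flags=0011 → (cmp)
[4] flags=0011 VC?F → skip
[5] flags=0011 LE?T → r5=0xb7

VAL = 0xb8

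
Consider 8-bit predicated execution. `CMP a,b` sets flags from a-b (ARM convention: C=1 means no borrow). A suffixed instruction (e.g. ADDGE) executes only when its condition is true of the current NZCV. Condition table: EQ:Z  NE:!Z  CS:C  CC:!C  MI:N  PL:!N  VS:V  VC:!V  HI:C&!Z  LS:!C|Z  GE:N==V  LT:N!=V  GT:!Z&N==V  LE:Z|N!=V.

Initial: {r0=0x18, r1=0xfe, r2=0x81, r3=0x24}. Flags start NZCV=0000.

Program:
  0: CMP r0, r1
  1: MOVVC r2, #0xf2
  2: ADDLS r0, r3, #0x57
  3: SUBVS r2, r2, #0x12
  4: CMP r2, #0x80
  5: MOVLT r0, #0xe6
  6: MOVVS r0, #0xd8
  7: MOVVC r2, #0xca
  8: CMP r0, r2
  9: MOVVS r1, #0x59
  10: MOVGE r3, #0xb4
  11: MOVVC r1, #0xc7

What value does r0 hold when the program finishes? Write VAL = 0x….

VAL = 0x7b

[0] flags=0000 → (cmp)
[1] flags=0000 VC?T → r2=0xf2
[2] flags=0000 LS?T → r0=0x7b
[3] flags=0000 VS?F → skip
[4] flags=0010 → (cmp)
[5] flags=0010 LT?F → skip
[6] flags=0010 VS?F → skip
[7] flags=0010 VC?T → r2=0xca
[8] flags=1001 → (cmp)
[9] flags=1001 VS?T → r1=0x59
[10] flags=1001 GE?T → r3=0xb4
[11] flags=1001 VC?F → skip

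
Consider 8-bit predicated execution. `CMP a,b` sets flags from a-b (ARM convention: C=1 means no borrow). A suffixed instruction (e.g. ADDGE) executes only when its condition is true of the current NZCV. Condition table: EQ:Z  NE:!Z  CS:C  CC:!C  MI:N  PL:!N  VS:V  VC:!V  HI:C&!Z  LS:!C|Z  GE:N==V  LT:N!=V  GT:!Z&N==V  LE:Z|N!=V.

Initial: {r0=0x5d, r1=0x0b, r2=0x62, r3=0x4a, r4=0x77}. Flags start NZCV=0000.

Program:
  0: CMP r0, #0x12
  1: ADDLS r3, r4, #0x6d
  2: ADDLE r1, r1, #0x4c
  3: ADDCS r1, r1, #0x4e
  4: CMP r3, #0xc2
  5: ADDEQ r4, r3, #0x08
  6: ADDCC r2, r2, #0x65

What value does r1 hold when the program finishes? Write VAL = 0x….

[0] flags=0010 → (cmp)
[1] flags=0010 LS?F → skip
[2] flags=0010 LE?F → skip
[3] flags=0010 CS?T → r1=0x59
[4] flags=1001 → (cmp)
[5] flags=1001 EQ?F → skip
[6] flags=1001 CC?T → r2=0xc7

VAL = 0x59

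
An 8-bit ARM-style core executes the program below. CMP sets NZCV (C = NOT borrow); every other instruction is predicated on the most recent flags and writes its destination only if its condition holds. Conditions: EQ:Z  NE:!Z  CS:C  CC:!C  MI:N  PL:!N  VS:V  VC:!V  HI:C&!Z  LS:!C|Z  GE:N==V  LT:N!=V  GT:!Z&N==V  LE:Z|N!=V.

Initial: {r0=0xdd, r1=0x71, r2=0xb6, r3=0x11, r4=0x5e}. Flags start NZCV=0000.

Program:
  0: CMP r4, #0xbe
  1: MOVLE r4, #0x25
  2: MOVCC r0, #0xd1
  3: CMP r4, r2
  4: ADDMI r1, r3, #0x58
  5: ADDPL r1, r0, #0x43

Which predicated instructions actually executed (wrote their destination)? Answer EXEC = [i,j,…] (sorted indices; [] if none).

EXEC = [2,4]

0: ✓ CMP  NZCV=1001
1: · MOVLE
2: ✓ MOVCC  r0←0xd1
3: ✓ CMP  NZCV=1001
4: ✓ ADDMI  r1←0x69
5: · ADDPL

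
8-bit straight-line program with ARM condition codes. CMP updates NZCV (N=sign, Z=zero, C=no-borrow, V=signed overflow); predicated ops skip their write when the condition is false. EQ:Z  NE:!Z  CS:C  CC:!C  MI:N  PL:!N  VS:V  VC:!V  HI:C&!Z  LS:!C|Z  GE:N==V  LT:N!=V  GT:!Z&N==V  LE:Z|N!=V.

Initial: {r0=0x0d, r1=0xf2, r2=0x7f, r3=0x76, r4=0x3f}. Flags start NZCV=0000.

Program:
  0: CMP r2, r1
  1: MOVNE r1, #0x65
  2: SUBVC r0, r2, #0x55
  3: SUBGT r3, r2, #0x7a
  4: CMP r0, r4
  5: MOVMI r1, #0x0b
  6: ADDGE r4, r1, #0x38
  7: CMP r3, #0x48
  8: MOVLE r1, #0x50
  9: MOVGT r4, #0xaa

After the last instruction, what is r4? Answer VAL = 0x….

VAL = 0x3f

[0] flags=1001 → (cmp)
[1] flags=1001 NE?T → r1=0x65
[2] flags=1001 VC?F → skip
[3] flags=1001 GT?T → r3=0x05
[4] flags=1000 → (cmp)
[5] flags=1000 MI?T → r1=0x0b
[6] flags=1000 GE?F → skip
[7] flags=1000 → (cmp)
[8] flags=1000 LE?T → r1=0x50
[9] flags=1000 GT?F → skip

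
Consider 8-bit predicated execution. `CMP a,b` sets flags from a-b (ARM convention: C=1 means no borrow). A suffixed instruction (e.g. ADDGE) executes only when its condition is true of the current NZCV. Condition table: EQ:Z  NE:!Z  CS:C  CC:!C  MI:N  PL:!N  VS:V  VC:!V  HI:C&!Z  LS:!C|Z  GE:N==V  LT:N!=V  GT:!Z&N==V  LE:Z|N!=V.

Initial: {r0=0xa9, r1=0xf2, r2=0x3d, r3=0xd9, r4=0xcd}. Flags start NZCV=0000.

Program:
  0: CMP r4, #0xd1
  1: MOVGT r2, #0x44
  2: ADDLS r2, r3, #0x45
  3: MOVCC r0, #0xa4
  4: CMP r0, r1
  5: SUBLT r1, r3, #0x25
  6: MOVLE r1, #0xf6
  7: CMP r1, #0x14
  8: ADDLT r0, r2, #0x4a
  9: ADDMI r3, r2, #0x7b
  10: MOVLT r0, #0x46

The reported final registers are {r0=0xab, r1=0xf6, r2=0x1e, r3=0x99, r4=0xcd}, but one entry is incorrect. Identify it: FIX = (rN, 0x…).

0: ✓ CMP  NZCV=1000
1: · MOVGT
2: ✓ ADDLS  r2←0x1e
3: ✓ MOVCC  r0←0xa4
4: ✓ CMP  NZCV=1000
5: ✓ SUBLT  r1←0xb4
6: ✓ MOVLE  r1←0xf6
7: ✓ CMP  NZCV=1010
8: ✓ ADDLT  r0←0x68
9: ✓ ADDMI  r3←0x99
10: ✓ MOVLT  r0←0x46

FIX = (r0, 0x46)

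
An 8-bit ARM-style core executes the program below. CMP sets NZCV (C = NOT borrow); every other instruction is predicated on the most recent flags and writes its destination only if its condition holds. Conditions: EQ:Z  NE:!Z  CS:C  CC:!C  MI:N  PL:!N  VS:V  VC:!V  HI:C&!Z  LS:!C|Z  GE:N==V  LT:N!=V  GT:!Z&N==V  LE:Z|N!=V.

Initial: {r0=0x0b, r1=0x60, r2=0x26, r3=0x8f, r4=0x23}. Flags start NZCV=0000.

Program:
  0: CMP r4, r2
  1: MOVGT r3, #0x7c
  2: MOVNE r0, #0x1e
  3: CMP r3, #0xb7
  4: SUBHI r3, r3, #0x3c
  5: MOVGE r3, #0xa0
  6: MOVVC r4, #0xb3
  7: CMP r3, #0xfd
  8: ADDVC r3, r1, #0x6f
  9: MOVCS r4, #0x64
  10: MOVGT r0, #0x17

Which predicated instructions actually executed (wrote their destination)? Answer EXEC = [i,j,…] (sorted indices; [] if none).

0: ✓ CMP  NZCV=1000
1: · MOVGT
2: ✓ MOVNE  r0←0x1e
3: ✓ CMP  NZCV=1000
4: · SUBHI
5: · MOVGE
6: ✓ MOVVC  r4←0xb3
7: ✓ CMP  NZCV=1000
8: ✓ ADDVC  r3←0xcf
9: · MOVCS
10: · MOVGT

EXEC = [2,6,8]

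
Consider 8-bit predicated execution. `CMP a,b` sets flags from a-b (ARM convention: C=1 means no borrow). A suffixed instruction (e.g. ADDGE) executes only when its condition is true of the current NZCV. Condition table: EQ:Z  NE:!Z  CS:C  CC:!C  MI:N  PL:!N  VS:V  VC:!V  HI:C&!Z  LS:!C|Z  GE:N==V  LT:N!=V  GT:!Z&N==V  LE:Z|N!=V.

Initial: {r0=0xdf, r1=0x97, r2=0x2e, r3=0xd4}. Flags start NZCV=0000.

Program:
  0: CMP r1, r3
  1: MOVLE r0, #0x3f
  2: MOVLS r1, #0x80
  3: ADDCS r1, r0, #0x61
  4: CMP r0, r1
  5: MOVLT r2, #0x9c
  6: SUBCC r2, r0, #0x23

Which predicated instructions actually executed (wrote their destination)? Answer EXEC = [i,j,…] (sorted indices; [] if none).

EXEC = [1,2,6]

[0] flags=1000 → (cmp)
[1] flags=1000 LE?T → r0=0x3f
[2] flags=1000 LS?T → r1=0x80
[3] flags=1000 CS?F → skip
[4] flags=1001 → (cmp)
[5] flags=1001 LT?F → skip
[6] flags=1001 CC?T → r2=0x1c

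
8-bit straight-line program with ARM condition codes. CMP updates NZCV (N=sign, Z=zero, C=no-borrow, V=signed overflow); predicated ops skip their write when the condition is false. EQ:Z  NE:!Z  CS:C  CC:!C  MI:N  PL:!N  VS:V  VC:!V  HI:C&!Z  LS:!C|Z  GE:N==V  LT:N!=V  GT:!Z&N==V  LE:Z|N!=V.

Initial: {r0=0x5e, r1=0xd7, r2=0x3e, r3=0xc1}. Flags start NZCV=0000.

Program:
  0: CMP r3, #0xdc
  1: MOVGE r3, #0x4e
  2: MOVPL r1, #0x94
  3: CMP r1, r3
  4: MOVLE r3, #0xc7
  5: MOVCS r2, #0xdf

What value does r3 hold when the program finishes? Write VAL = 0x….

[0] flags=1000 → (cmp)
[1] flags=1000 GE?F → skip
[2] flags=1000 PL?F → skip
[3] flags=0010 → (cmp)
[4] flags=0010 LE?F → skip
[5] flags=0010 CS?T → r2=0xdf

VAL = 0xc1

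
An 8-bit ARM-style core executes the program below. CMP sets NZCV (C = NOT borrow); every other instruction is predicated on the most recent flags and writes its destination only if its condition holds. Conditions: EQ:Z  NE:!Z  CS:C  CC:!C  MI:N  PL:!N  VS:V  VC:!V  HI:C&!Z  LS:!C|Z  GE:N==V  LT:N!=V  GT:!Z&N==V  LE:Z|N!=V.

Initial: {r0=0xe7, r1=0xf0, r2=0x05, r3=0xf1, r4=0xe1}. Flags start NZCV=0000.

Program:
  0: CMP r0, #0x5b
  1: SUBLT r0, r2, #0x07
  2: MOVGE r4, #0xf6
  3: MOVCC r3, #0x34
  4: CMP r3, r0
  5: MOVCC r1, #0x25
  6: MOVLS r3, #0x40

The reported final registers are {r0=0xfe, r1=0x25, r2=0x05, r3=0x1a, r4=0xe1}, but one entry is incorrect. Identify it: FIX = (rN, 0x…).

FIX = (r3, 0x40)

[0] flags=1010 → (cmp)
[1] flags=1010 LT?T → r0=0xfe
[2] flags=1010 GE?F → skip
[3] flags=1010 CC?F → skip
[4] flags=1000 → (cmp)
[5] flags=1000 CC?T → r1=0x25
[6] flags=1000 LS?T → r3=0x40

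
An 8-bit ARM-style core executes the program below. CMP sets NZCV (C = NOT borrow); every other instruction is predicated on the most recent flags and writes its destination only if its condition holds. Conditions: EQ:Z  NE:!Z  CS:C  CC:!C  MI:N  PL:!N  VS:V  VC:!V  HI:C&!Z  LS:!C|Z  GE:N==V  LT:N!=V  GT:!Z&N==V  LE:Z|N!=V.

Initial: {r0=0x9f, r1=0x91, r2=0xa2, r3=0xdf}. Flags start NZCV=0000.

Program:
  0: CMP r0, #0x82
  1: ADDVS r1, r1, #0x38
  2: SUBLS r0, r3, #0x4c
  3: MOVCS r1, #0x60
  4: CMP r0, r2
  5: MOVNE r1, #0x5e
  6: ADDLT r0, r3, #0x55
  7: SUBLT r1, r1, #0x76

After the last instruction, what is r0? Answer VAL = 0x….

[0] flags=0010 → (cmp)
[1] flags=0010 VS?F → skip
[2] flags=0010 LS?F → skip
[3] flags=0010 CS?T → r1=0x60
[4] flags=1000 → (cmp)
[5] flags=1000 NE?T → r1=0x5e
[6] flags=1000 LT?T → r0=0x34
[7] flags=1000 LT?T → r1=0xe8

VAL = 0x34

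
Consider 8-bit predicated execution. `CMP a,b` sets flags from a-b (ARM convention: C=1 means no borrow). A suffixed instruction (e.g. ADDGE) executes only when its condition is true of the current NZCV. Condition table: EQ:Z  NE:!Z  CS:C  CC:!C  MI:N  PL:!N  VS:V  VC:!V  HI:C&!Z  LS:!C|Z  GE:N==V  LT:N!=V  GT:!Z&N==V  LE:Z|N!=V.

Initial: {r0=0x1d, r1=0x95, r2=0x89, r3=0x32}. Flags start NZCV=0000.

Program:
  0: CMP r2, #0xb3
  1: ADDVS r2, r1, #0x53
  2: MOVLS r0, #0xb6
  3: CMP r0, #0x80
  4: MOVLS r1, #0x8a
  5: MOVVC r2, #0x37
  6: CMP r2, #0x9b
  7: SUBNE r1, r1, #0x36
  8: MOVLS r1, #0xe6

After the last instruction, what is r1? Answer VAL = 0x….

[0] flags=1000 → (cmp)
[1] flags=1000 VS?F → skip
[2] flags=1000 LS?T → r0=0xb6
[3] flags=0010 → (cmp)
[4] flags=0010 LS?F → skip
[5] flags=0010 VC?T → r2=0x37
[6] flags=1001 → (cmp)
[7] flags=1001 NE?T → r1=0x5f
[8] flags=1001 LS?T → r1=0xe6

VAL = 0xe6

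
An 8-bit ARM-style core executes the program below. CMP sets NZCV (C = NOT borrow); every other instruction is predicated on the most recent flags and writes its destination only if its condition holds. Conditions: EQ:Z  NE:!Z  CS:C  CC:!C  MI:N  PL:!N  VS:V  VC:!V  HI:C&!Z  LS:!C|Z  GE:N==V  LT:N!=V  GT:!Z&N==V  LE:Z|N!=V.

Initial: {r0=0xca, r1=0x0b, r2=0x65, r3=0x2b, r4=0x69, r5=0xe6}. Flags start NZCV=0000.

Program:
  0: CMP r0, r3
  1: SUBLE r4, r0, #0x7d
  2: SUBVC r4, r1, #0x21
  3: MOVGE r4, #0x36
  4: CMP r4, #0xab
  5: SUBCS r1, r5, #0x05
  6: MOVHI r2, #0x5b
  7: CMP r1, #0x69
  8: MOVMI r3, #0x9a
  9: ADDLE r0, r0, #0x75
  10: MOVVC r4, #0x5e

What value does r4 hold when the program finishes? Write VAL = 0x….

[0] flags=1010 → (cmp)
[1] flags=1010 LE?T → r4=0x4d
[2] flags=1010 VC?T → r4=0xea
[3] flags=1010 GE?F → skip
[4] flags=0010 → (cmp)
[5] flags=0010 CS?T → r1=0xe1
[6] flags=0010 HI?T → r2=0x5b
[7] flags=0011 → (cmp)
[8] flags=0011 MI?F → skip
[9] flags=0011 LE?T → r0=0x3f
[10] flags=0011 VC?F → skip

VAL = 0xea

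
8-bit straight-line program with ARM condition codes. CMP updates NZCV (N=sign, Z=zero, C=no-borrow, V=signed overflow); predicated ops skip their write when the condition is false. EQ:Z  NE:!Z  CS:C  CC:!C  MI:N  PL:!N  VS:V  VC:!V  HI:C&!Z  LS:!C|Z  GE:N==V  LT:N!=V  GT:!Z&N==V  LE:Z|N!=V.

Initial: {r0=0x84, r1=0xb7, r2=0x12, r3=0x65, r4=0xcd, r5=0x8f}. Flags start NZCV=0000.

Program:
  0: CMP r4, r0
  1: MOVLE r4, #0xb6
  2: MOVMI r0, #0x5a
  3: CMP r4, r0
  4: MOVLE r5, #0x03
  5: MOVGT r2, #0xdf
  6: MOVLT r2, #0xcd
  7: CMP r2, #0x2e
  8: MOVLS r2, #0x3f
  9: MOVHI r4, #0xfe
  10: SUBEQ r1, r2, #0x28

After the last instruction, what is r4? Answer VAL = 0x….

[0] flags=0010 → (cmp)
[1] flags=0010 LE?F → skip
[2] flags=0010 MI?F → skip
[3] flags=0010 → (cmp)
[4] flags=0010 LE?F → skip
[5] flags=0010 GT?T → r2=0xdf
[6] flags=0010 LT?F → skip
[7] flags=1010 → (cmp)
[8] flags=1010 LS?F → skip
[9] flags=1010 HI?T → r4=0xfe
[10] flags=1010 EQ?F → skip

VAL = 0xfe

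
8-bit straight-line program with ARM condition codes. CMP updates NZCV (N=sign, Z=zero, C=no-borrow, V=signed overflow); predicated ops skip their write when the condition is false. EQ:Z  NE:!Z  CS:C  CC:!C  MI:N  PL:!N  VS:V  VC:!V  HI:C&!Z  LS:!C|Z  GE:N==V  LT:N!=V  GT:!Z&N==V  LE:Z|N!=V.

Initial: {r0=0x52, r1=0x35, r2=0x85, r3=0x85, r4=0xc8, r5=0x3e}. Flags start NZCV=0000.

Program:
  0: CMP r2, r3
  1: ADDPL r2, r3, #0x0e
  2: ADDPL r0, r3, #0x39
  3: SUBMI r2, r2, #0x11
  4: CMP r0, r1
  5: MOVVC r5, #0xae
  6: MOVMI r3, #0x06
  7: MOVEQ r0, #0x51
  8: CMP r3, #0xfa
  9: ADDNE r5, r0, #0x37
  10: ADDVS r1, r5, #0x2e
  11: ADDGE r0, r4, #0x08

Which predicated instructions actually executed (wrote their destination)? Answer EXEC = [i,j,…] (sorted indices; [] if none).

EXEC = [1,2,5,6,9,11]

[0] flags=0110 → (cmp)
[1] flags=0110 PL?T → r2=0x93
[2] flags=0110 PL?T → r0=0xbe
[3] flags=0110 MI?F → skip
[4] flags=1010 → (cmp)
[5] flags=1010 VC?T → r5=0xae
[6] flags=1010 MI?T → r3=0x06
[7] flags=1010 EQ?F → skip
[8] flags=0000 → (cmp)
[9] flags=0000 NE?T → r5=0xf5
[10] flags=0000 VS?F → skip
[11] flags=0000 GE?T → r0=0xd0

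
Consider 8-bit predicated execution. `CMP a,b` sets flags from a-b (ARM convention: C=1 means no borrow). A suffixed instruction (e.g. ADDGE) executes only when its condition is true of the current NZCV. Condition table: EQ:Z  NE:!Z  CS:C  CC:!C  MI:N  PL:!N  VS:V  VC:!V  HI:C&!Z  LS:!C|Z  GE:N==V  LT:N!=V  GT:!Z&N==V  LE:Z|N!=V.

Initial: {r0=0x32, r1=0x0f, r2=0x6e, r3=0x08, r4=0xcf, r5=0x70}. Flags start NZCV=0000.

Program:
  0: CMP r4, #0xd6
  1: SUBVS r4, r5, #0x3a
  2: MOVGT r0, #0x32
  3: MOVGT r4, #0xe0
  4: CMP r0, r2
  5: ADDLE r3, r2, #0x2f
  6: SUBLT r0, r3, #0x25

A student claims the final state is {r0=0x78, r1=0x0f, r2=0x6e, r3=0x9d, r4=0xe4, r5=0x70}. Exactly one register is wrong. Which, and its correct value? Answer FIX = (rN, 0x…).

FIX = (r4, 0xcf)

0: ✓ CMP  NZCV=1000
1: · SUBVS
2: · MOVGT
3: · MOVGT
4: ✓ CMP  NZCV=1000
5: ✓ ADDLE  r3←0x9d
6: ✓ SUBLT  r0←0x78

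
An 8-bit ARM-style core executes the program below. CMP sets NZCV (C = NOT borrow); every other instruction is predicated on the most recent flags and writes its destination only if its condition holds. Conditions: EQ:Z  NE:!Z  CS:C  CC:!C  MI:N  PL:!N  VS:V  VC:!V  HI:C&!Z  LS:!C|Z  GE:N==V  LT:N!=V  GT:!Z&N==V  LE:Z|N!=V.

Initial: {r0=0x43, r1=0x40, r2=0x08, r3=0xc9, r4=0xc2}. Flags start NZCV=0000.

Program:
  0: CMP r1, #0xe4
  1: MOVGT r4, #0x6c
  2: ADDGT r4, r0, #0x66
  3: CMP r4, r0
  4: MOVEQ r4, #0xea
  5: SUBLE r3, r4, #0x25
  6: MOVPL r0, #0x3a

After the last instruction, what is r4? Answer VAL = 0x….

[0] flags=0000 → (cmp)
[1] flags=0000 GT?T → r4=0x6c
[2] flags=0000 GT?T → r4=0xa9
[3] flags=0011 → (cmp)
[4] flags=0011 EQ?F → skip
[5] flags=0011 LE?T → r3=0x84
[6] flags=0011 PL?T → r0=0x3a

VAL = 0xa9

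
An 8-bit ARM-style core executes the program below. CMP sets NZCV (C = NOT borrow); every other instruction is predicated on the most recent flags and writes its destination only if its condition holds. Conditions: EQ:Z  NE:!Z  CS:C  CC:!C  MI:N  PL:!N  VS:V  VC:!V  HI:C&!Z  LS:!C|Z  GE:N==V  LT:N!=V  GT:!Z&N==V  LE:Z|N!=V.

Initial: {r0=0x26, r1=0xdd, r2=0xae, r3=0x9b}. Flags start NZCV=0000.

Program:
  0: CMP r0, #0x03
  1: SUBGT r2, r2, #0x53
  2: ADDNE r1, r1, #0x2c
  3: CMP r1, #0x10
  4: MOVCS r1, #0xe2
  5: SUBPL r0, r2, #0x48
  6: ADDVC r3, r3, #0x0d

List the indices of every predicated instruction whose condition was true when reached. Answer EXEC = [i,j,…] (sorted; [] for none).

EXEC = [1,2,6]

0: ✓ CMP  NZCV=0010
1: ✓ SUBGT  r2←0x5b
2: ✓ ADDNE  r1←0x09
3: ✓ CMP  NZCV=1000
4: · MOVCS
5: · SUBPL
6: ✓ ADDVC  r3←0xa8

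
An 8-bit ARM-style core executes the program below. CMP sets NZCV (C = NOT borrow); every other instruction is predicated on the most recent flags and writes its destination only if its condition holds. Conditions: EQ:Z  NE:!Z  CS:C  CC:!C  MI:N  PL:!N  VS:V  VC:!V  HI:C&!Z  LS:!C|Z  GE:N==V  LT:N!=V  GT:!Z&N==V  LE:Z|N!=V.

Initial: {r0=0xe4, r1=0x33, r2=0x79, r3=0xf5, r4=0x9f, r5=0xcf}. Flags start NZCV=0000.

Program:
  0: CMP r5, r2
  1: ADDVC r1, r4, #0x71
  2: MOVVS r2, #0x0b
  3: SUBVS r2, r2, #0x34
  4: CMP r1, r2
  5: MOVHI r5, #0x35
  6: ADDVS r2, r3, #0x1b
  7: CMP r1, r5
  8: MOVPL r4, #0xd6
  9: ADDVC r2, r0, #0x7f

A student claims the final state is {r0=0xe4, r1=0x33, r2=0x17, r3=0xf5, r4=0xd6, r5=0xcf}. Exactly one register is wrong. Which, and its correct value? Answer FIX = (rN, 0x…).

0: ✓ CMP  NZCV=0011
1: · ADDVC
2: ✓ MOVVS  r2←0x0b
3: ✓ SUBVS  r2←0xd7
4: ✓ CMP  NZCV=0000
5: · MOVHI
6: · ADDVS
7: ✓ CMP  NZCV=0000
8: ✓ MOVPL  r4←0xd6
9: ✓ ADDVC  r2←0x63

FIX = (r2, 0x63)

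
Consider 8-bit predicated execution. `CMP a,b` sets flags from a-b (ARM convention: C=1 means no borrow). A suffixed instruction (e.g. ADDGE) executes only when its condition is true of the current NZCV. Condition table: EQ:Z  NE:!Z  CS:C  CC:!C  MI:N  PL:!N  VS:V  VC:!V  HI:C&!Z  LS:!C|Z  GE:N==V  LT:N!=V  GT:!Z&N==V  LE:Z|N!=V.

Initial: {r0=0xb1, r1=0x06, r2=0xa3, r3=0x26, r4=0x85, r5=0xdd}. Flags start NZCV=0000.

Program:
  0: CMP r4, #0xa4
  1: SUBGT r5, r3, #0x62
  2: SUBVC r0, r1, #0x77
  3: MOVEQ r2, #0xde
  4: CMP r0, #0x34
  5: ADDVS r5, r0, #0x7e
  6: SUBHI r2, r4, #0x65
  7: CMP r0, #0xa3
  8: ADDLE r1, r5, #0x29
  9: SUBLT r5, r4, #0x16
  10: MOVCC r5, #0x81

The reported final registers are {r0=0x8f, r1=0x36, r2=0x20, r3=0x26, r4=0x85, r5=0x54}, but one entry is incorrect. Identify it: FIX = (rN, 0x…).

FIX = (r5, 0x81)

[0] flags=1000 → (cmp)
[1] flags=1000 GT?F → skip
[2] flags=1000 VC?T → r0=0x8f
[3] flags=1000 EQ?F → skip
[4] flags=0011 → (cmp)
[5] flags=0011 VS?T → r5=0x0d
[6] flags=0011 HI?T → r2=0x20
[7] flags=1000 → (cmp)
[8] flags=1000 LE?T → r1=0x36
[9] flags=1000 LT?T → r5=0x6f
[10] flags=1000 CC?T → r5=0x81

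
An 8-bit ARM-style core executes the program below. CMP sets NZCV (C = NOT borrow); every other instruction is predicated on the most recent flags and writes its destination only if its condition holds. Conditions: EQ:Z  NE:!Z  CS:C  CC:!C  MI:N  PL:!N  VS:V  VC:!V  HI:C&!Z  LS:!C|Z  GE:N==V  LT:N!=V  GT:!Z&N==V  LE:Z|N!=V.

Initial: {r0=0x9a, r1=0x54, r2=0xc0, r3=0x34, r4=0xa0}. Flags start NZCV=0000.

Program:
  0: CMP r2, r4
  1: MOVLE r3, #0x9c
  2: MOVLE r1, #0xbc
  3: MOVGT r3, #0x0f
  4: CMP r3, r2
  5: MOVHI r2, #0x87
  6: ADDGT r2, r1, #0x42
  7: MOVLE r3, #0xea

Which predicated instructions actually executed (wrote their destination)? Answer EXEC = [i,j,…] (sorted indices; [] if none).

EXEC = [3,6]

0: ✓ CMP  NZCV=0010
1: · MOVLE
2: · MOVLE
3: ✓ MOVGT  r3←0x0f
4: ✓ CMP  NZCV=0000
5: · MOVHI
6: ✓ ADDGT  r2←0x96
7: · MOVLE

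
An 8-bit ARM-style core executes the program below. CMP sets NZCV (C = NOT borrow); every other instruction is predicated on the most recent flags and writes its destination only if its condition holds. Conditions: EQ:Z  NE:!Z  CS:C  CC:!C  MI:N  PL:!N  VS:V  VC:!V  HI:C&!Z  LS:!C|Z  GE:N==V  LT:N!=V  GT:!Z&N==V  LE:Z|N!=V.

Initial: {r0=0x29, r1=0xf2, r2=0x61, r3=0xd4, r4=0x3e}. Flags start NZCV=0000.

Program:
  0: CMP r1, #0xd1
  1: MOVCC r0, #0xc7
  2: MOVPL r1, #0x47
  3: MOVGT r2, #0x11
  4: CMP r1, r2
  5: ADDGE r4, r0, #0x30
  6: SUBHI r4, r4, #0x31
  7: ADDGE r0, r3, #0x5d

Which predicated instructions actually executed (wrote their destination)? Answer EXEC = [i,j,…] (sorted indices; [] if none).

EXEC = [2,3,5,6,7]

0: ✓ CMP  NZCV=0010
1: · MOVCC
2: ✓ MOVPL  r1←0x47
3: ✓ MOVGT  r2←0x11
4: ✓ CMP  NZCV=0010
5: ✓ ADDGE  r4←0x59
6: ✓ SUBHI  r4←0x28
7: ✓ ADDGE  r0←0x31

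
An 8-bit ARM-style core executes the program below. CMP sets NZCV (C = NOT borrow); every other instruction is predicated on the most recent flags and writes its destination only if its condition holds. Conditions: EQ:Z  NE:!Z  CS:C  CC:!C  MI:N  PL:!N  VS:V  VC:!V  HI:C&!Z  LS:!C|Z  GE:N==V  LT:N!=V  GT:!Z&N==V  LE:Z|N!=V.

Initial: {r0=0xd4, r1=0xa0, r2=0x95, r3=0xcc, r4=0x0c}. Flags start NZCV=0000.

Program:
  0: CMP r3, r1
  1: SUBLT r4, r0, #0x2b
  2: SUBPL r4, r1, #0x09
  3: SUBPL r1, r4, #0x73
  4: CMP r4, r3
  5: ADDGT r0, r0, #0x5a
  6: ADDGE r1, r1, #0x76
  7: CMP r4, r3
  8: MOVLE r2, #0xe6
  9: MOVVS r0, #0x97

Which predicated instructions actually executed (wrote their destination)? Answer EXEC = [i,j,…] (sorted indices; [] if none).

0: ✓ CMP  NZCV=0010
1: · SUBLT
2: ✓ SUBPL  r4←0x97
3: ✓ SUBPL  r1←0x24
4: ✓ CMP  NZCV=1000
5: · ADDGT
6: · ADDGE
7: ✓ CMP  NZCV=1000
8: ✓ MOVLE  r2←0xe6
9: · MOVVS

EXEC = [2,3,8]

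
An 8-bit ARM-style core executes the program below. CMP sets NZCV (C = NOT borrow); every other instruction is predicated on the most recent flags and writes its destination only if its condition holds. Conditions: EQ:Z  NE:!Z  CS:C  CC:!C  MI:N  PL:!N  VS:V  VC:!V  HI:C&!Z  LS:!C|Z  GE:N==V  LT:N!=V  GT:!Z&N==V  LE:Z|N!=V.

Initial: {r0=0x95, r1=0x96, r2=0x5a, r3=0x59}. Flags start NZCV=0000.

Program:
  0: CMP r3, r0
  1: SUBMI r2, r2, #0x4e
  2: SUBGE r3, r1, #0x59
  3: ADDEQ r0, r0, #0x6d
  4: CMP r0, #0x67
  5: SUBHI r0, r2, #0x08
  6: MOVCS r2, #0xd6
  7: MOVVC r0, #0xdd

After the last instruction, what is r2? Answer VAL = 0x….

0: ✓ CMP  NZCV=1001
1: ✓ SUBMI  r2←0x0c
2: ✓ SUBGE  r3←0x3d
3: · ADDEQ
4: ✓ CMP  NZCV=0011
5: ✓ SUBHI  r0←0x04
6: ✓ MOVCS  r2←0xd6
7: · MOVVC

VAL = 0xd6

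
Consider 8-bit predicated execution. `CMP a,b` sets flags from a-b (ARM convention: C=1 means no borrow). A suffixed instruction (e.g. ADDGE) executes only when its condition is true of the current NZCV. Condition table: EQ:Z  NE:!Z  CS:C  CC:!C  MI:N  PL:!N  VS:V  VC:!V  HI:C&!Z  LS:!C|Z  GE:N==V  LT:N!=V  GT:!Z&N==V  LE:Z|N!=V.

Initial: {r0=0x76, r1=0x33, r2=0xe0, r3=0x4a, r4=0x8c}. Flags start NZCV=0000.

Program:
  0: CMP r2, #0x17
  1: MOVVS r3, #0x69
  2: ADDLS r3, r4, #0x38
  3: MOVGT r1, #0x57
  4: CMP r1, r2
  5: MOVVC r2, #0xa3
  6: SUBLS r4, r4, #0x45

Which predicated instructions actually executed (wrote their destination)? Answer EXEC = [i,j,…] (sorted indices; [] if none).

EXEC = [5,6]

0: ✓ CMP  NZCV=1010
1: · MOVVS
2: · ADDLS
3: · MOVGT
4: ✓ CMP  NZCV=0000
5: ✓ MOVVC  r2←0xa3
6: ✓ SUBLS  r4←0x47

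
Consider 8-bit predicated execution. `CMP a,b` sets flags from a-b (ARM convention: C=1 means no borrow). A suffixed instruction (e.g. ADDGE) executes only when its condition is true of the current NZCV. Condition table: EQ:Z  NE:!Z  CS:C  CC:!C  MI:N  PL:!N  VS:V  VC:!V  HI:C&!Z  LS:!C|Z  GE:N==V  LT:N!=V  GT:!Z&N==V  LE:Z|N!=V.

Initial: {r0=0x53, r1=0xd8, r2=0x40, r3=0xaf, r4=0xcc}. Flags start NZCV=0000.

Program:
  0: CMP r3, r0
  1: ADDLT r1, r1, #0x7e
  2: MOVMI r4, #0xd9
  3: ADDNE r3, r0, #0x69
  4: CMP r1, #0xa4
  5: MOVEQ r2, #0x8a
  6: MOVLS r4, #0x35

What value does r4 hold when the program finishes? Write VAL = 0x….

0: ✓ CMP  NZCV=0011
1: ✓ ADDLT  r1←0x56
2: · MOVMI
3: ✓ ADDNE  r3←0xbc
4: ✓ CMP  NZCV=1001
5: · MOVEQ
6: ✓ MOVLS  r4←0x35

VAL = 0x35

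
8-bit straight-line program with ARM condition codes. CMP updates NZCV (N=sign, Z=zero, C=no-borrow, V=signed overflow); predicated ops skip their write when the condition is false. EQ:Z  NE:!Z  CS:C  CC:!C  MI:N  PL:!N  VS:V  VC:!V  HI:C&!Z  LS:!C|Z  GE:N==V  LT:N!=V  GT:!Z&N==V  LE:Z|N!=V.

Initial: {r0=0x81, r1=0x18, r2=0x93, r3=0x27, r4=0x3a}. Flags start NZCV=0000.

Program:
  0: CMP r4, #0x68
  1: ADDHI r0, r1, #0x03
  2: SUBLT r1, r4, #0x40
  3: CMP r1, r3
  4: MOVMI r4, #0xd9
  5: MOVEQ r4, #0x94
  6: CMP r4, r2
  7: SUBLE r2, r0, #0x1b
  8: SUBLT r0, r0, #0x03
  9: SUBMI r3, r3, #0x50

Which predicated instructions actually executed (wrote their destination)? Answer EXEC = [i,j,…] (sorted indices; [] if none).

[0] flags=1000 → (cmp)
[1] flags=1000 HI?F → skip
[2] flags=1000 LT?T → r1=0xfa
[3] flags=1010 → (cmp)
[4] flags=1010 MI?T → r4=0xd9
[5] flags=1010 EQ?F → skip
[6] flags=0010 → (cmp)
[7] flags=0010 LE?F → skip
[8] flags=0010 LT?F → skip
[9] flags=0010 MI?F → skip

EXEC = [2,4]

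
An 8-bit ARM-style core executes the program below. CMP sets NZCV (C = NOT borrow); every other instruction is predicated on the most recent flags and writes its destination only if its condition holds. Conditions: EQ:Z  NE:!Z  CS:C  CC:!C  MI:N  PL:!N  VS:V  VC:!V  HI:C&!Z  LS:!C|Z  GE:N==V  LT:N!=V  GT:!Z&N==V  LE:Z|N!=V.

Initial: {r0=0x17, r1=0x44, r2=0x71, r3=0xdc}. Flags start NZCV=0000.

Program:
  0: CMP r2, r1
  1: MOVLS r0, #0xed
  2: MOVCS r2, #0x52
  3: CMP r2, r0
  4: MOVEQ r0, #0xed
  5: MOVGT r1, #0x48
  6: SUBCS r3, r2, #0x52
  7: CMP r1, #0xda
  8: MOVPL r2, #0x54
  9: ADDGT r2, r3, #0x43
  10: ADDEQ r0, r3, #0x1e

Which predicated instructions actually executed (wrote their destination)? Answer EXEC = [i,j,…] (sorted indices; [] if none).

0: ✓ CMP  NZCV=0010
1: · MOVLS
2: ✓ MOVCS  r2←0x52
3: ✓ CMP  NZCV=0010
4: · MOVEQ
5: ✓ MOVGT  r1←0x48
6: ✓ SUBCS  r3←0x00
7: ✓ CMP  NZCV=0000
8: ✓ MOVPL  r2←0x54
9: ✓ ADDGT  r2←0x43
10: · ADDEQ

EXEC = [2,5,6,8,9]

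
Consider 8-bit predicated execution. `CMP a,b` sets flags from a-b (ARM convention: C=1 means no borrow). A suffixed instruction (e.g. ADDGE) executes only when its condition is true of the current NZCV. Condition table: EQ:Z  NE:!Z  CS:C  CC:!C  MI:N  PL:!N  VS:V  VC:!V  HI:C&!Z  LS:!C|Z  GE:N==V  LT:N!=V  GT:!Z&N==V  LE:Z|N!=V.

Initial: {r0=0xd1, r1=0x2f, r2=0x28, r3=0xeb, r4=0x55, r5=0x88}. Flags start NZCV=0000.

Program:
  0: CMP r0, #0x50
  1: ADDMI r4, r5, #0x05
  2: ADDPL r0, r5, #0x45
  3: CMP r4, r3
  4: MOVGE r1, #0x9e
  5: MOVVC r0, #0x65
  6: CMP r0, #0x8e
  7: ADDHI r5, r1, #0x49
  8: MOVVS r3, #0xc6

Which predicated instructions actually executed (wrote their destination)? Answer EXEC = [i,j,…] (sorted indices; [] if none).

0: ✓ CMP  NZCV=1010
1: ✓ ADDMI  r4←0x8d
2: · ADDPL
3: ✓ CMP  NZCV=1000
4: · MOVGE
5: ✓ MOVVC  r0←0x65
6: ✓ CMP  NZCV=1001
7: · ADDHI
8: ✓ MOVVS  r3←0xc6

EXEC = [1,5,8]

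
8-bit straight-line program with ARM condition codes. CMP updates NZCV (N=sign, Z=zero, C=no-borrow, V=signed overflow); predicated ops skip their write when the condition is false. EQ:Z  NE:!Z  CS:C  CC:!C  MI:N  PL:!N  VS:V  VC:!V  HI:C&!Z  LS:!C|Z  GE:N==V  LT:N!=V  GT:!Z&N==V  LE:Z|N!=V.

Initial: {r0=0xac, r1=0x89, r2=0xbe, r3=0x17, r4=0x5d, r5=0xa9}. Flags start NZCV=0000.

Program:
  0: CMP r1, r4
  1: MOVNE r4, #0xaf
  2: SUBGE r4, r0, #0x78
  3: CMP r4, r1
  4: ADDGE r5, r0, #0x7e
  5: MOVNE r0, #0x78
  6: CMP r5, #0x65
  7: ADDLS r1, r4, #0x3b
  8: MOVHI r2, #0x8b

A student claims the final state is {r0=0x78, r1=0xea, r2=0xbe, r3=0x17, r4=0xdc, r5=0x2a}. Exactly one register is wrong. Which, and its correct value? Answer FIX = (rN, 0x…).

FIX = (r4, 0xaf)

0: ✓ CMP  NZCV=0011
1: ✓ MOVNE  r4←0xaf
2: · SUBGE
3: ✓ CMP  NZCV=0010
4: ✓ ADDGE  r5←0x2a
5: ✓ MOVNE  r0←0x78
6: ✓ CMP  NZCV=1000
7: ✓ ADDLS  r1←0xea
8: · MOVHI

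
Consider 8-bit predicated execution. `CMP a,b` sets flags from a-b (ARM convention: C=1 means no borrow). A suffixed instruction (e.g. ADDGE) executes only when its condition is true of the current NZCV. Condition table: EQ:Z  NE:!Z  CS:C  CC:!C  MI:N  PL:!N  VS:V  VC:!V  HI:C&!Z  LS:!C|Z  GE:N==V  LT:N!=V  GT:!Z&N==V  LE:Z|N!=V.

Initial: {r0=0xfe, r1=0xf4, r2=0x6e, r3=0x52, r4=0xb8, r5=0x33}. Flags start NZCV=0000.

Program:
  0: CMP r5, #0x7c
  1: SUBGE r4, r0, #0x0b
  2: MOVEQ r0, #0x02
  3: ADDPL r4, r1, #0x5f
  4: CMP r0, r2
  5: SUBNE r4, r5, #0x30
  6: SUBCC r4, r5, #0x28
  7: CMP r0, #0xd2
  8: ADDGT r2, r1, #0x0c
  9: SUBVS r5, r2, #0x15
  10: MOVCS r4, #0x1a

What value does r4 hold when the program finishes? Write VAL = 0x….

0: ✓ CMP  NZCV=1000
1: · SUBGE
2: · MOVEQ
3: · ADDPL
4: ✓ CMP  NZCV=1010
5: ✓ SUBNE  r4←0x03
6: · SUBCC
7: ✓ CMP  NZCV=0010
8: ✓ ADDGT  r2←0x00
9: · SUBVS
10: ✓ MOVCS  r4←0x1a

VAL = 0x1a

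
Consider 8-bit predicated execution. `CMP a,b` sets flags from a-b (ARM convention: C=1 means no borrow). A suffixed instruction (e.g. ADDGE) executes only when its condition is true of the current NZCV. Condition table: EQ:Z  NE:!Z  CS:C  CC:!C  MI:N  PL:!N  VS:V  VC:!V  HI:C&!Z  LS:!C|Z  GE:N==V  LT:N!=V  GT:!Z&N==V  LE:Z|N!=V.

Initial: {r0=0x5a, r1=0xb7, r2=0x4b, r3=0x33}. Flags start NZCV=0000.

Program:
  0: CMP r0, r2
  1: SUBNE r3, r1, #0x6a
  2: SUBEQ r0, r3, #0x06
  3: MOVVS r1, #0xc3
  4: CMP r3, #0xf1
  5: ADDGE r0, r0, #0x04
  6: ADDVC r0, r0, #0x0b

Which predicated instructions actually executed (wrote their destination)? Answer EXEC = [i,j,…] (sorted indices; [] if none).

0: ✓ CMP  NZCV=0010
1: ✓ SUBNE  r3←0x4d
2: · SUBEQ
3: · MOVVS
4: ✓ CMP  NZCV=0000
5: ✓ ADDGE  r0←0x5e
6: ✓ ADDVC  r0←0x69

EXEC = [1,5,6]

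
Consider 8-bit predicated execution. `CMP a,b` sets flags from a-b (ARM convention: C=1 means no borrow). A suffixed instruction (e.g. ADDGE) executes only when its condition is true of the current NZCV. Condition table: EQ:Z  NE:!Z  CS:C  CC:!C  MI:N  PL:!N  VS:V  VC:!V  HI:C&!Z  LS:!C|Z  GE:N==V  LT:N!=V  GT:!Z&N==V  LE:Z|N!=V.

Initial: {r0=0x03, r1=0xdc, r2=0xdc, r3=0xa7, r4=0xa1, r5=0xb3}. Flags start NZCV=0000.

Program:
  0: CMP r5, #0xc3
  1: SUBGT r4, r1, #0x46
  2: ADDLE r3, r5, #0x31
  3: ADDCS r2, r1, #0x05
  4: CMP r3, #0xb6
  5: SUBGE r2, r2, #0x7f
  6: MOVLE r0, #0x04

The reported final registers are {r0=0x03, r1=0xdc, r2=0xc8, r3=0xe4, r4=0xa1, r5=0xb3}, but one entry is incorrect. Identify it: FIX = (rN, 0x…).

FIX = (r2, 0x5d)

[0] flags=1000 → (cmp)
[1] flags=1000 GT?F → skip
[2] flags=1000 LE?T → r3=0xe4
[3] flags=1000 CS?F → skip
[4] flags=0010 → (cmp)
[5] flags=0010 GE?T → r2=0x5d
[6] flags=0010 LE?F → skip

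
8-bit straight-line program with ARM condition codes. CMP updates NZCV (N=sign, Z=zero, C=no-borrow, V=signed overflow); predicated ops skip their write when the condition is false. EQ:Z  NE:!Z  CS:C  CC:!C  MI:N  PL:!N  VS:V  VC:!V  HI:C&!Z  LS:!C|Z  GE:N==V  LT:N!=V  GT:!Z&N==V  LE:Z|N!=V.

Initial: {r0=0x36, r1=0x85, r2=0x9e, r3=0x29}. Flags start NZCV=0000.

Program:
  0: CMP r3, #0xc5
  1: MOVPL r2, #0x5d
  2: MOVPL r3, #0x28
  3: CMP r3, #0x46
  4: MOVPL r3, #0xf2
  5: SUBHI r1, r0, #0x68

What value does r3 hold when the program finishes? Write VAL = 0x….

VAL = 0x28

[0] flags=0000 → (cmp)
[1] flags=0000 PL?T → r2=0x5d
[2] flags=0000 PL?T → r3=0x28
[3] flags=1000 → (cmp)
[4] flags=1000 PL?F → skip
[5] flags=1000 HI?F → skip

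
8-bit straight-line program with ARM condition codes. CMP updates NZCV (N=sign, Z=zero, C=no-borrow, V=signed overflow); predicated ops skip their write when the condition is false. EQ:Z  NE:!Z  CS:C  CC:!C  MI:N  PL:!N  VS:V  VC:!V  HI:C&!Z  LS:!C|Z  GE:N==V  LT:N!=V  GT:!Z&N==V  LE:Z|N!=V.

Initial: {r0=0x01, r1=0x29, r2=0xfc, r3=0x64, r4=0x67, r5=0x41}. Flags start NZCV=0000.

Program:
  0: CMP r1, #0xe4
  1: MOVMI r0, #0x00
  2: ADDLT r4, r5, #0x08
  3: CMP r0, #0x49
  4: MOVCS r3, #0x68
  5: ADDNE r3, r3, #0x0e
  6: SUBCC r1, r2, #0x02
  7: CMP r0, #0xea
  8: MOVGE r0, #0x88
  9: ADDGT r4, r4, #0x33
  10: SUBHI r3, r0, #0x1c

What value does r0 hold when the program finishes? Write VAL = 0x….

VAL = 0x88

0: ✓ CMP  NZCV=0000
1: · MOVMI
2: · ADDLT
3: ✓ CMP  NZCV=1000
4: · MOVCS
5: ✓ ADDNE  r3←0x72
6: ✓ SUBCC  r1←0xfa
7: ✓ CMP  NZCV=0000
8: ✓ MOVGE  r0←0x88
9: ✓ ADDGT  r4←0x9a
10: · SUBHI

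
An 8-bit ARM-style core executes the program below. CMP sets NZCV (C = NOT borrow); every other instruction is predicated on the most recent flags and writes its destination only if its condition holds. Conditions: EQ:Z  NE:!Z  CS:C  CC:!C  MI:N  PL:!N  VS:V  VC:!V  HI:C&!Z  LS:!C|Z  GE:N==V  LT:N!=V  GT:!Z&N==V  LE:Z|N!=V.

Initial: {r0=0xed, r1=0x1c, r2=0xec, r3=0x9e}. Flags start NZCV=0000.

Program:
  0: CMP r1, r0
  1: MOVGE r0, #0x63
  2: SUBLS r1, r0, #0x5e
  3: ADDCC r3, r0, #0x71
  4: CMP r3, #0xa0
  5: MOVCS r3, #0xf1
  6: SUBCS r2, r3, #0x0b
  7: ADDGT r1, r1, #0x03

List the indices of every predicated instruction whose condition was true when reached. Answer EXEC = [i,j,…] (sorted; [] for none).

[0] flags=0000 → (cmp)
[1] flags=0000 GE?T → r0=0x63
[2] flags=0000 LS?T → r1=0x05
[3] flags=0000 CC?T → r3=0xd4
[4] flags=0010 → (cmp)
[5] flags=0010 CS?T → r3=0xf1
[6] flags=0010 CS?T → r2=0xe6
[7] flags=0010 GT?T → r1=0x08

EXEC = [1,2,3,5,6,7]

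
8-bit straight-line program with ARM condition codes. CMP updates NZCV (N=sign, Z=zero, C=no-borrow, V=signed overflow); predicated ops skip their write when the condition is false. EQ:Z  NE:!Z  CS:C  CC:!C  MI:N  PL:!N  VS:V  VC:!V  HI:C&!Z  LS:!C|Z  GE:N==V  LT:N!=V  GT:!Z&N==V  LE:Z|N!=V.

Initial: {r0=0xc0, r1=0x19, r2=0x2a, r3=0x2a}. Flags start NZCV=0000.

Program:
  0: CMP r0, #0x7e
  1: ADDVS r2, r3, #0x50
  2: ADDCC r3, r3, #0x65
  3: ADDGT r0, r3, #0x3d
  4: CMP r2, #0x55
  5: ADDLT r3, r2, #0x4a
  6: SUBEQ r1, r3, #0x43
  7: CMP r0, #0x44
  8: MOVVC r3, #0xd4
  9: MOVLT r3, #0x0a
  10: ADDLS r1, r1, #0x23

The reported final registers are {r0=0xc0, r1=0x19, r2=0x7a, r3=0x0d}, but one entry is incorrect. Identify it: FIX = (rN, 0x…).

0: ✓ CMP  NZCV=0011
1: ✓ ADDVS  r2←0x7a
2: · ADDCC
3: · ADDGT
4: ✓ CMP  NZCV=0010
5: · ADDLT
6: · SUBEQ
7: ✓ CMP  NZCV=0011
8: · MOVVC
9: ✓ MOVLT  r3←0x0a
10: · ADDLS

FIX = (r3, 0x0a)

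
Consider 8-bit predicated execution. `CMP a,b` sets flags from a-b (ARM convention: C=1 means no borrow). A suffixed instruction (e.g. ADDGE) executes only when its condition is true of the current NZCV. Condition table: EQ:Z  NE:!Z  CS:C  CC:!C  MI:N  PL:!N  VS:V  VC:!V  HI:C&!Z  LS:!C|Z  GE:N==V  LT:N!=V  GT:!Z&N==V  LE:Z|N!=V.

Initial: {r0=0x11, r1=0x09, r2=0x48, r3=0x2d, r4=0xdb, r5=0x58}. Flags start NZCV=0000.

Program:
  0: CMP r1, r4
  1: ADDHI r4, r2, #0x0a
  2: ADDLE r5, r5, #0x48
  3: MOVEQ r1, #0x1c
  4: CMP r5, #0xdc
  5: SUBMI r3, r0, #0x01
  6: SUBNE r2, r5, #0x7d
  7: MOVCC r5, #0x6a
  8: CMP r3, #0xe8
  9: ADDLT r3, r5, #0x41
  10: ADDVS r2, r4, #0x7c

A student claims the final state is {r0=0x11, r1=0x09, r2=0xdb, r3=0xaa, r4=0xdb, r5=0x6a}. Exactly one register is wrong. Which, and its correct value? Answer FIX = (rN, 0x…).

[0] flags=0000 → (cmp)
[1] flags=0000 HI?F → skip
[2] flags=0000 LE?F → skip
[3] flags=0000 EQ?F → skip
[4] flags=0000 → (cmp)
[5] flags=0000 MI?F → skip
[6] flags=0000 NE?T → r2=0xdb
[7] flags=0000 CC?T → r5=0x6a
[8] flags=0000 → (cmp)
[9] flags=0000 LT?F → skip
[10] flags=0000 VS?F → skip

FIX = (r3, 0x2d)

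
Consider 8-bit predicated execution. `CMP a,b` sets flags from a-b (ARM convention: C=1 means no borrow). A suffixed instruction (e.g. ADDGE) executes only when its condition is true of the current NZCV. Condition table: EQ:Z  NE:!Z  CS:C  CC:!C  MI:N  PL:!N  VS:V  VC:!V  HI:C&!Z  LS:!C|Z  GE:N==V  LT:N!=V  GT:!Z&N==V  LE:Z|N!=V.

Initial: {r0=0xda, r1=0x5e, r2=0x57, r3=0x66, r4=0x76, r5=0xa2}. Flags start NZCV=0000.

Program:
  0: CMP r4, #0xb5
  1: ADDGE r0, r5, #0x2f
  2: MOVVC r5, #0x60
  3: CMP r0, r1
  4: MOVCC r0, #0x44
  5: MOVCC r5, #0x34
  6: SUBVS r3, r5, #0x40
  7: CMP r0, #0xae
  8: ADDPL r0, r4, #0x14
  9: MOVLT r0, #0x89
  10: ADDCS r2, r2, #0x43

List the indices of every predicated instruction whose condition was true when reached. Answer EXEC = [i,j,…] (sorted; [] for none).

[0] flags=1001 → (cmp)
[1] flags=1001 GE?T → r0=0xd1
[2] flags=1001 VC?F → skip
[3] flags=0011 → (cmp)
[4] flags=0011 CC?F → skip
[5] flags=0011 CC?F → skip
[6] flags=0011 VS?T → r3=0x62
[7] flags=0010 → (cmp)
[8] flags=0010 PL?T → r0=0x8a
[9] flags=0010 LT?F → skip
[10] flags=0010 CS?T → r2=0x9a

EXEC = [1,6,8,10]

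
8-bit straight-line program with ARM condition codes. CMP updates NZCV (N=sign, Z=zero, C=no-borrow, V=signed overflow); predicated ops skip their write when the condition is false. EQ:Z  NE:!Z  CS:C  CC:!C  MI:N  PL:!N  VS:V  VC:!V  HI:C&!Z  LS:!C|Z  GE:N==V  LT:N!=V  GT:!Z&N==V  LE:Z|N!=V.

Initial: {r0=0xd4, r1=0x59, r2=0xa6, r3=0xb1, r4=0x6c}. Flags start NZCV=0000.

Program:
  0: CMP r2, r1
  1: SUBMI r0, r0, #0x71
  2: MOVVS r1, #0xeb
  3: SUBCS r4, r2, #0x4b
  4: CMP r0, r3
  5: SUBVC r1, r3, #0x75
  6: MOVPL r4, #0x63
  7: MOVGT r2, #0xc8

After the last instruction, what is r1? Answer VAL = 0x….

0: ✓ CMP  NZCV=0011
1: · SUBMI
2: ✓ MOVVS  r1←0xeb
3: ✓ SUBCS  r4←0x5b
4: ✓ CMP  NZCV=0010
5: ✓ SUBVC  r1←0x3c
6: ✓ MOVPL  r4←0x63
7: ✓ MOVGT  r2←0xc8

VAL = 0x3c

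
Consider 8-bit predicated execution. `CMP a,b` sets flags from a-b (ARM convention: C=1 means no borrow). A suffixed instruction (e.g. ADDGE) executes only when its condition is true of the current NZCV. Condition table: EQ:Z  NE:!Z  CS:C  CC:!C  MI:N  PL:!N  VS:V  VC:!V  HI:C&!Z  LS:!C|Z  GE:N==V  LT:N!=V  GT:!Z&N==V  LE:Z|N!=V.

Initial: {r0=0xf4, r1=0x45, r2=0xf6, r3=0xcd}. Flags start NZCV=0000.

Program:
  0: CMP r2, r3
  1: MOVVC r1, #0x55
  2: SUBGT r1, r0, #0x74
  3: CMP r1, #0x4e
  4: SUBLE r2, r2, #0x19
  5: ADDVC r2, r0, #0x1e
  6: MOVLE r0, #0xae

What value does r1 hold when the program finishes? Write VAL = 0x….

VAL = 0x80

0: ✓ CMP  NZCV=0010
1: ✓ MOVVC  r1←0x55
2: ✓ SUBGT  r1←0x80
3: ✓ CMP  NZCV=0011
4: ✓ SUBLE  r2←0xdd
5: · ADDVC
6: ✓ MOVLE  r0←0xae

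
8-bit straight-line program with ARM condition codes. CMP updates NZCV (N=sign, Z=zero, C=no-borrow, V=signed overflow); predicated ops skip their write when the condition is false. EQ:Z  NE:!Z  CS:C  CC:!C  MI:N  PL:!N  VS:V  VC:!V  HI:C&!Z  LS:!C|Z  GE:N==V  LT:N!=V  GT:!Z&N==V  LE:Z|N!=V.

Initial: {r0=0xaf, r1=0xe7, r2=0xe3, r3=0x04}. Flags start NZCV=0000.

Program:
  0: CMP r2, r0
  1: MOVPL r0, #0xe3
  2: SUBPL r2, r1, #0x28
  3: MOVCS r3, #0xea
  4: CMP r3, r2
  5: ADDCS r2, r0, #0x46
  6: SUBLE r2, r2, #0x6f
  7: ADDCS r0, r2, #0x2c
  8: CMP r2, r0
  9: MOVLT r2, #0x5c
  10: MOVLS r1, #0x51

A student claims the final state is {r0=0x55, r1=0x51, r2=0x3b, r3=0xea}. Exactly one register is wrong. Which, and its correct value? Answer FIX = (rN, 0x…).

0: ✓ CMP  NZCV=0010
1: ✓ MOVPL  r0←0xe3
2: ✓ SUBPL  r2←0xbf
3: ✓ MOVCS  r3←0xea
4: ✓ CMP  NZCV=0010
5: ✓ ADDCS  r2←0x29
6: · SUBLE
7: ✓ ADDCS  r0←0x55
8: ✓ CMP  NZCV=1000
9: ✓ MOVLT  r2←0x5c
10: ✓ MOVLS  r1←0x51

FIX = (r2, 0x5c)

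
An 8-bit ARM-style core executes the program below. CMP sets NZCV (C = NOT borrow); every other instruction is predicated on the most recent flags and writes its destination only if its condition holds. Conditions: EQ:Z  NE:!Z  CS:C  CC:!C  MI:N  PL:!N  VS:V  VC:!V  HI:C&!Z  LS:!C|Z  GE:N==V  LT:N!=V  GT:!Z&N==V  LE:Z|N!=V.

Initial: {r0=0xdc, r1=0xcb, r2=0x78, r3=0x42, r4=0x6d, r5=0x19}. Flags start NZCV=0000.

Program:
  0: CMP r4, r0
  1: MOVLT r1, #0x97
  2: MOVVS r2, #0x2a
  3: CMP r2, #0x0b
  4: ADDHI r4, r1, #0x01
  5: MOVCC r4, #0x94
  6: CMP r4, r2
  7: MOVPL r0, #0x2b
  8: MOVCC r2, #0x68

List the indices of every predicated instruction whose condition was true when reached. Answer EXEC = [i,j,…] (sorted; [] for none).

EXEC = [2,4]

[0] flags=1001 → (cmp)
[1] flags=1001 LT?F → skip
[2] flags=1001 VS?T → r2=0x2a
[3] flags=0010 → (cmp)
[4] flags=0010 HI?T → r4=0xcc
[5] flags=0010 CC?F → skip
[6] flags=1010 → (cmp)
[7] flags=1010 PL?F → skip
[8] flags=1010 CC?F → skip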